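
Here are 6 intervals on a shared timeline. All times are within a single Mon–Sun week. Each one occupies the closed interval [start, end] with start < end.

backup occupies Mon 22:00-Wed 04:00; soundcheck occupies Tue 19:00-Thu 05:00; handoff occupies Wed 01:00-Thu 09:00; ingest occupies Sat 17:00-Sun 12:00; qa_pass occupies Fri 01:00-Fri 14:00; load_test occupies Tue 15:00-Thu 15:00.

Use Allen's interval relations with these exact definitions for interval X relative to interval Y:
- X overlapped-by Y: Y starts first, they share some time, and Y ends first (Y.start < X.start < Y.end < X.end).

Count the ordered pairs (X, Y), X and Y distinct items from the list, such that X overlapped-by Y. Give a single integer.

4

Checking all 30 ordered pairs for relation 'overlapped-by'; matching pairs in alphabetical order:
(handoff, backup): handoff overlapped-by backup ✓
(handoff, soundcheck): handoff overlapped-by soundcheck ✓
(load_test, backup): load_test overlapped-by backup ✓
(soundcheck, backup): soundcheck overlapped-by backup ✓
Count: 4.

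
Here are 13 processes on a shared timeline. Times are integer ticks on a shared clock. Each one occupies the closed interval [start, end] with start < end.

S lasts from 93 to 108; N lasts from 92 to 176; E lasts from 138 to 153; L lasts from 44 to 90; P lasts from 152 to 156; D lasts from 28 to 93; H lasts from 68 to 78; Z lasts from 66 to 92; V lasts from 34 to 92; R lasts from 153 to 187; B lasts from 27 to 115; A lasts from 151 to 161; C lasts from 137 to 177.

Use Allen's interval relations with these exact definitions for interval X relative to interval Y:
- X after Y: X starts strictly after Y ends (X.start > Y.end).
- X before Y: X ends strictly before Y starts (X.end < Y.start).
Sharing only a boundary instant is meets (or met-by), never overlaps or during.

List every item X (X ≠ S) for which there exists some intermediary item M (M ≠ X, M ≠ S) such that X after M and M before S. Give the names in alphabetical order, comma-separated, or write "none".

A, C, E, N, P, R

Target S = [93, 108].
Intermediaries M with M before S: H, L, V, Z.
Via H — items with X after H: A, C, E, N, P, R.
Via L — items with X after L: A, C, E, N, P, R.
Via V — items with X after V: A, C, E, P, R.
Via Z — items with X after Z: A, C, E, P, R.
Union: A, C, E, N, P, R.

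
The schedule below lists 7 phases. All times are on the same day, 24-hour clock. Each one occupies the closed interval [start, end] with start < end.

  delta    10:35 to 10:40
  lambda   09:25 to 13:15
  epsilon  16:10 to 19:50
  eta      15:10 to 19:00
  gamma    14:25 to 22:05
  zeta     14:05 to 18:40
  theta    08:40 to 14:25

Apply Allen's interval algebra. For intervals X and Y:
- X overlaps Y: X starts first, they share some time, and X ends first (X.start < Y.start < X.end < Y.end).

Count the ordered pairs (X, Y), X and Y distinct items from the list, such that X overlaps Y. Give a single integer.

5

Checking all 42 ordered pairs for relation 'overlaps'; matching pairs in alphabetical order:
(eta, epsilon): eta overlaps epsilon ✓
(theta, zeta): theta overlaps zeta ✓
(zeta, epsilon): zeta overlaps epsilon ✓
(zeta, eta): zeta overlaps eta ✓
(zeta, gamma): zeta overlaps gamma ✓
Count: 5.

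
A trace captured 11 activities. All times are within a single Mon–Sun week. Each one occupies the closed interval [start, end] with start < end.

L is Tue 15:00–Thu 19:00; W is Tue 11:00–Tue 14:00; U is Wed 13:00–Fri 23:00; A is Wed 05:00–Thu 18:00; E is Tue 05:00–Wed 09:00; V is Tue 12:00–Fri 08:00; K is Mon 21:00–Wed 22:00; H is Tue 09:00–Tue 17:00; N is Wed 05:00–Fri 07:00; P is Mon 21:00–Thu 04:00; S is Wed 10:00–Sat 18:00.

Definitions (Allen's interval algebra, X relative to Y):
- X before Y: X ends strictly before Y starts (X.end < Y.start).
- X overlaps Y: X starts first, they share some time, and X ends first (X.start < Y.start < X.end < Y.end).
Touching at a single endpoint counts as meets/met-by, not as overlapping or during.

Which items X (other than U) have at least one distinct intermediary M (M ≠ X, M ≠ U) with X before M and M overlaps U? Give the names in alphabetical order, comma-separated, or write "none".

Target U = [Wed 13:00, Fri 23:00].
Intermediaries M with M overlaps U: A, K, L, N, P, V.
Via A — items with X before A: H, W.
Via K — items with X before K: none.
Via L — items with X before L: W.
Via N — items with X before N: H, W.
Via P — items with X before P: none.
Via V — items with X before V: none.
Union: H, W.

H, W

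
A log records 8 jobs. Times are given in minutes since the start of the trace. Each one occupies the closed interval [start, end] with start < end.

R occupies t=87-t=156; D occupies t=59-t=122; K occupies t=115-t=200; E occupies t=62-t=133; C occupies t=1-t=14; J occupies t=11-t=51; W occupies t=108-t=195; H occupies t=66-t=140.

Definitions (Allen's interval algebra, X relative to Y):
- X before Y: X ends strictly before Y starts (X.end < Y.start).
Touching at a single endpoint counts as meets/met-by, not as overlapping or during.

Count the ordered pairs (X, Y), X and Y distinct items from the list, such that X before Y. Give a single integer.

Checking all 56 ordered pairs for relation 'before'; matching pairs in alphabetical order:
(C, D): C before D ✓
(C, E): C before E ✓
(C, H): C before H ✓
(C, K): C before K ✓
(C, R): C before R ✓
(C, W): C before W ✓
(J, D): J before D ✓
(J, E): J before E ✓
(J, H): J before H ✓
(J, K): J before K ✓
(J, R): J before R ✓
(J, W): J before W ✓
Count: 12.

12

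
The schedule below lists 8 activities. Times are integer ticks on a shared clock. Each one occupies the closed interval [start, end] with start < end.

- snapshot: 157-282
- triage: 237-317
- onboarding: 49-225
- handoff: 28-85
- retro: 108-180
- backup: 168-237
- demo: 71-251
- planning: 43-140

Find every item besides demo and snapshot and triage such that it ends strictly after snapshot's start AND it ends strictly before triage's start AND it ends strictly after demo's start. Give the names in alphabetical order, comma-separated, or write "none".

onboarding, retro

Conditions: its end is strictly after snapshot's start (X.end > 157) AND its end is strictly before triage's start (X.end < 237) AND its end is strictly after demo's start (X.end > 71).
backup: end 237 > 157? ✓; end 237 < 237? ✗; end 237 > 71? ✓ → no.
handoff: end 85 > 157? ✗; end 85 < 237? ✓; end 85 > 71? ✓ → no.
onboarding: end 225 > 157? ✓; end 225 < 237? ✓; end 225 > 71? ✓ → yes.
planning: end 140 > 157? ✗; end 140 < 237? ✓; end 140 > 71? ✓ → no.
retro: end 180 > 157? ✓; end 180 < 237? ✓; end 180 > 71? ✓ → yes.
Result: onboarding, retro.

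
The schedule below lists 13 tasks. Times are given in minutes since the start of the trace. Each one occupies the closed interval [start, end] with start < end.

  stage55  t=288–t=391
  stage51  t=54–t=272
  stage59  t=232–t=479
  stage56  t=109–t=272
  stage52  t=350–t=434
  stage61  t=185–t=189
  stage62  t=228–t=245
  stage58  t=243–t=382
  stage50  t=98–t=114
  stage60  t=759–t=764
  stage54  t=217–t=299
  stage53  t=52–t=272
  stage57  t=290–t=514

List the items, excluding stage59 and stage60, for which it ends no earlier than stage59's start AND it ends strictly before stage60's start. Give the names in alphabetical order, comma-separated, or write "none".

stage51, stage52, stage53, stage54, stage55, stage56, stage57, stage58, stage62

Conditions: its end is no earlier than stage59's start (X.end >= t=232) AND its end is strictly before stage60's start (X.end < t=759).
stage50: end t=114 >= t=232? ✗; end t=114 < t=759? ✓ → no.
stage51: end t=272 >= t=232? ✓; end t=272 < t=759? ✓ → yes.
stage52: end t=434 >= t=232? ✓; end t=434 < t=759? ✓ → yes.
stage53: end t=272 >= t=232? ✓; end t=272 < t=759? ✓ → yes.
stage54: end t=299 >= t=232? ✓; end t=299 < t=759? ✓ → yes.
stage55: end t=391 >= t=232? ✓; end t=391 < t=759? ✓ → yes.
stage56: end t=272 >= t=232? ✓; end t=272 < t=759? ✓ → yes.
stage57: end t=514 >= t=232? ✓; end t=514 < t=759? ✓ → yes.
stage58: end t=382 >= t=232? ✓; end t=382 < t=759? ✓ → yes.
stage61: end t=189 >= t=232? ✗; end t=189 < t=759? ✓ → no.
stage62: end t=245 >= t=232? ✓; end t=245 < t=759? ✓ → yes.
Result: stage51, stage52, stage53, stage54, stage55, stage56, stage57, stage58, stage62.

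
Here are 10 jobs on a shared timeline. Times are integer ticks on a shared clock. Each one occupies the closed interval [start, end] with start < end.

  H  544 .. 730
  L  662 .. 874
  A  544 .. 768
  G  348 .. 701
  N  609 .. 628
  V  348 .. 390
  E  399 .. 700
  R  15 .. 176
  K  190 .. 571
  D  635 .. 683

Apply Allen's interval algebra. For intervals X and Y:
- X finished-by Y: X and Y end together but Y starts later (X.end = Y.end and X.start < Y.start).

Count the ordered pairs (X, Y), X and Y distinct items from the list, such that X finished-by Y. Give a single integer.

0

Checking all 90 ordered pairs for relation 'finished-by'; matching pairs in alphabetical order:
No pair satisfies it.
Count: 0.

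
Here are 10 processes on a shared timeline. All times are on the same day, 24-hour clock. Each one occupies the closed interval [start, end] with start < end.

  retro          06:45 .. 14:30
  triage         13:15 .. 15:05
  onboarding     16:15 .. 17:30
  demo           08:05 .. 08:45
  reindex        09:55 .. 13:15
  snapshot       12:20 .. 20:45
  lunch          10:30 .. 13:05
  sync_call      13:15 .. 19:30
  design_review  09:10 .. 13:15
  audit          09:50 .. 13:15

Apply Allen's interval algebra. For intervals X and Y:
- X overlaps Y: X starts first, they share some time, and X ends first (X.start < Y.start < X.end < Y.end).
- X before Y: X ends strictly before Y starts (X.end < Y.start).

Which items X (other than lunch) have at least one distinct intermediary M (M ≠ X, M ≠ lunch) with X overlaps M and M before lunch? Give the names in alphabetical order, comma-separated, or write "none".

Target lunch = [10:30, 13:05].
Intermediaries M with M before lunch: demo.
Via demo — items with X overlaps demo: none.
Union: none.

none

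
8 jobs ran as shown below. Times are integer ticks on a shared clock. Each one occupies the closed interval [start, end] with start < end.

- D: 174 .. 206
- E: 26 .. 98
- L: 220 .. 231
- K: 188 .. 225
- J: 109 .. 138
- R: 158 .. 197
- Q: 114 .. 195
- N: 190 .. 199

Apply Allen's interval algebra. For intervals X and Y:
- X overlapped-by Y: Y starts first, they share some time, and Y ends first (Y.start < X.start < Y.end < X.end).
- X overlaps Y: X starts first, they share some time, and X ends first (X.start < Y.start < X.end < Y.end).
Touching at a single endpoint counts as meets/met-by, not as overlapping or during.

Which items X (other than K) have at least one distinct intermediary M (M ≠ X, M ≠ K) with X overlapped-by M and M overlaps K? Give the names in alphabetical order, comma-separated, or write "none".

Target K = [188, 225].
Intermediaries M with M overlaps K: D, Q, R.
Via D — items with X overlapped-by D: none.
Via Q — items with X overlapped-by Q: D, N, R.
Via R — items with X overlapped-by R: D, N.
Union: D, N, R.

D, N, R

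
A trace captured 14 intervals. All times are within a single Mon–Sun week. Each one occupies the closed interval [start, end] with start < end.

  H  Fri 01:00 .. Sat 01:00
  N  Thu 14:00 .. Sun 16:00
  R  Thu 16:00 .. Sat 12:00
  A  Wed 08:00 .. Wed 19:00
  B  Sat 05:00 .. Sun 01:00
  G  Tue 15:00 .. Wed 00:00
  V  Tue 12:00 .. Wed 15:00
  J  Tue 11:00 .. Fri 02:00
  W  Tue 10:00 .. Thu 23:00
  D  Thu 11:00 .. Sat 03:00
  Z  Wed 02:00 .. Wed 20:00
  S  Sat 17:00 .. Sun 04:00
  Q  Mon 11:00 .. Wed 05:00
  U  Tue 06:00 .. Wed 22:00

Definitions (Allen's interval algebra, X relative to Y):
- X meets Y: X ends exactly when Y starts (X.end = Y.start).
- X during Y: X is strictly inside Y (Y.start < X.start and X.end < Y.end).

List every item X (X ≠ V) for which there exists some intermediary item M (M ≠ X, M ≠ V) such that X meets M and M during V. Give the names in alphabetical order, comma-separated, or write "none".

Target V = [Tue 12:00, Wed 15:00].
Intermediaries M with M during V: G.
Via G — items with X meets G: none.
Union: none.

none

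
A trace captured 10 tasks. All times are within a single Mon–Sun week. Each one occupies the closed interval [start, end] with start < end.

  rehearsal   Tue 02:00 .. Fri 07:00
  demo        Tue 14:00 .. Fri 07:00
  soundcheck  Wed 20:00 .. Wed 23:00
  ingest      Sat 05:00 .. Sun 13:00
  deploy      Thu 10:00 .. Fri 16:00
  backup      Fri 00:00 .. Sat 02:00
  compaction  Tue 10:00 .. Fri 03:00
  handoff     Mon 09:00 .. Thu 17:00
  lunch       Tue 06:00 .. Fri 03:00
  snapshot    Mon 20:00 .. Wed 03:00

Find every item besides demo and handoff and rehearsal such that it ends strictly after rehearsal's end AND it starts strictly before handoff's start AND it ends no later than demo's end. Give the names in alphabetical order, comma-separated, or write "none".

none

Conditions: its end is strictly after rehearsal's end (X.end > Fri 07:00) AND its start is strictly before handoff's start (X.start < Mon 09:00) AND its end is no later than demo's end (X.end <= Fri 07:00).
backup: end Sat 02:00 > Fri 07:00? ✓; start Fri 00:00 < Mon 09:00? ✗; end Sat 02:00 <= Fri 07:00? ✗ → no.
compaction: end Fri 03:00 > Fri 07:00? ✗; start Tue 10:00 < Mon 09:00? ✗; end Fri 03:00 <= Fri 07:00? ✓ → no.
deploy: end Fri 16:00 > Fri 07:00? ✓; start Thu 10:00 < Mon 09:00? ✗; end Fri 16:00 <= Fri 07:00? ✗ → no.
ingest: end Sun 13:00 > Fri 07:00? ✓; start Sat 05:00 < Mon 09:00? ✗; end Sun 13:00 <= Fri 07:00? ✗ → no.
lunch: end Fri 03:00 > Fri 07:00? ✗; start Tue 06:00 < Mon 09:00? ✗; end Fri 03:00 <= Fri 07:00? ✓ → no.
snapshot: end Wed 03:00 > Fri 07:00? ✗; start Mon 20:00 < Mon 09:00? ✗; end Wed 03:00 <= Fri 07:00? ✓ → no.
soundcheck: end Wed 23:00 > Fri 07:00? ✗; start Wed 20:00 < Mon 09:00? ✗; end Wed 23:00 <= Fri 07:00? ✓ → no.
Result: none.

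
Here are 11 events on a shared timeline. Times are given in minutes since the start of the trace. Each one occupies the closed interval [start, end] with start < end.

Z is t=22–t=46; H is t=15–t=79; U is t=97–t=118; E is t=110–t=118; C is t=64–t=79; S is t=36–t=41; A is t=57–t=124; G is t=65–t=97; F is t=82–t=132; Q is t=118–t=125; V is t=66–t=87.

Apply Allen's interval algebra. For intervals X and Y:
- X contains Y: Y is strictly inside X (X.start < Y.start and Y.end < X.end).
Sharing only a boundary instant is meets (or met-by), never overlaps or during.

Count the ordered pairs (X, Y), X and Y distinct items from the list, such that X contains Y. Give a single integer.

Checking all 110 ordered pairs for relation 'contains'; matching pairs in alphabetical order:
(A, C): A contains C ✓
(A, E): A contains E ✓
(A, G): A contains G ✓
(A, U): A contains U ✓
(A, V): A contains V ✓
(F, E): F contains E ✓
(F, Q): F contains Q ✓
(F, U): F contains U ✓
(G, V): G contains V ✓
(H, S): H contains S ✓
(H, Z): H contains Z ✓
(Z, S): Z contains S ✓
Count: 12.

12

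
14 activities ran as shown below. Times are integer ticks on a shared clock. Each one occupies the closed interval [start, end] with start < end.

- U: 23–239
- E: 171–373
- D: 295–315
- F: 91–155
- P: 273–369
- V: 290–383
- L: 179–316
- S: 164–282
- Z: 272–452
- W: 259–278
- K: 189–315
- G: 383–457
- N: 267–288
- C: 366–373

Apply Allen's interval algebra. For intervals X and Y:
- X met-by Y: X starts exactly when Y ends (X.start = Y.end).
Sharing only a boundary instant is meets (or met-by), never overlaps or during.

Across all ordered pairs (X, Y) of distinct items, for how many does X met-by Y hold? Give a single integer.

Checking all 182 ordered pairs for relation 'met-by'; matching pairs in alphabetical order:
(G, V): G met-by V ✓
Count: 1.

1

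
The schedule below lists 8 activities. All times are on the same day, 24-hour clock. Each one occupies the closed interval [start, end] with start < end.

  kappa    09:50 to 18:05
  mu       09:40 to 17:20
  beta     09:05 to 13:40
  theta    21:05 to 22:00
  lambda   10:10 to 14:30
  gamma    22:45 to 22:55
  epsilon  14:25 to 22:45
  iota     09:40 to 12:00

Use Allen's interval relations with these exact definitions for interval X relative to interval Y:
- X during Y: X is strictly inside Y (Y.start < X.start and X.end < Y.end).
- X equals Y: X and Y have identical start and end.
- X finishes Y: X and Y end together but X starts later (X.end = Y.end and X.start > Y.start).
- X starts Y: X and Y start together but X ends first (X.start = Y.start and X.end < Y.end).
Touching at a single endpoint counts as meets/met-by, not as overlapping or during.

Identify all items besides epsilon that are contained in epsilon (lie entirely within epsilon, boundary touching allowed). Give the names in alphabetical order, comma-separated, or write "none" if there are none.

theta

Target epsilon = [14:25, 22:45].
beta [09:05, 13:40] → before → no.
gamma [22:45, 22:55] → met-by → no.
iota [09:40, 12:00] → before → no.
kappa [09:50, 18:05] → overlaps → no.
lambda [10:10, 14:30] → overlaps → no.
mu [09:40, 17:20] → overlaps → no.
theta [21:05, 22:00] → during → yes.
Result: theta.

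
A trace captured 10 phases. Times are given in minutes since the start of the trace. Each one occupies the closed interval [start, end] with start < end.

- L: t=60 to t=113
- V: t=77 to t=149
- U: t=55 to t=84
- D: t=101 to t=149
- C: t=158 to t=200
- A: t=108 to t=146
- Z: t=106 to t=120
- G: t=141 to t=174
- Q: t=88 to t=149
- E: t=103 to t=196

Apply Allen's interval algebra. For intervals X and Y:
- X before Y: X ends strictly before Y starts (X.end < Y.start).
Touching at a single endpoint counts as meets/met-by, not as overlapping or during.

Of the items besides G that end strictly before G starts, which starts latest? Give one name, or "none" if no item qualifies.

Target G = [t=141, t=174].
A [t=108, t=146] → overlaps → excluded.
C [t=158, t=200] → overlapped-by → excluded.
D [t=101, t=149] → overlaps → excluded.
E [t=103, t=196] → contains → excluded.
L [t=60, t=113] → before → candidate.
Q [t=88, t=149] → overlaps → excluded.
U [t=55, t=84] → before → candidate.
V [t=77, t=149] → overlaps → excluded.
Z [t=106, t=120] → before → candidate.
Among candidates, latest start is t=106 → Z.

Z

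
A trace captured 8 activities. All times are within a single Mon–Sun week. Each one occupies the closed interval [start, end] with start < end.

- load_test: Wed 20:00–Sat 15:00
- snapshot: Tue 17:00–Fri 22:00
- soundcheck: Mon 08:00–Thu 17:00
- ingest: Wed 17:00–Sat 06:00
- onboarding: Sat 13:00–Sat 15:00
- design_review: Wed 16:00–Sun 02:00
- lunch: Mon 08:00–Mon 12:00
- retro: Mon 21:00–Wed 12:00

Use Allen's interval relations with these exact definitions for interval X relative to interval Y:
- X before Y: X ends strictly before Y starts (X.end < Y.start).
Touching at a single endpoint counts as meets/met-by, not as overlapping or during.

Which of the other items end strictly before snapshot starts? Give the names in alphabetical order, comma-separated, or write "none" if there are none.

lunch

Target snapshot = [Tue 17:00, Fri 22:00].
design_review [Wed 16:00, Sun 02:00] → overlapped-by → no.
ingest [Wed 17:00, Sat 06:00] → overlapped-by → no.
load_test [Wed 20:00, Sat 15:00] → overlapped-by → no.
lunch [Mon 08:00, Mon 12:00] → before → yes.
onboarding [Sat 13:00, Sat 15:00] → after → no.
retro [Mon 21:00, Wed 12:00] → overlaps → no.
soundcheck [Mon 08:00, Thu 17:00] → overlaps → no.
Result: lunch.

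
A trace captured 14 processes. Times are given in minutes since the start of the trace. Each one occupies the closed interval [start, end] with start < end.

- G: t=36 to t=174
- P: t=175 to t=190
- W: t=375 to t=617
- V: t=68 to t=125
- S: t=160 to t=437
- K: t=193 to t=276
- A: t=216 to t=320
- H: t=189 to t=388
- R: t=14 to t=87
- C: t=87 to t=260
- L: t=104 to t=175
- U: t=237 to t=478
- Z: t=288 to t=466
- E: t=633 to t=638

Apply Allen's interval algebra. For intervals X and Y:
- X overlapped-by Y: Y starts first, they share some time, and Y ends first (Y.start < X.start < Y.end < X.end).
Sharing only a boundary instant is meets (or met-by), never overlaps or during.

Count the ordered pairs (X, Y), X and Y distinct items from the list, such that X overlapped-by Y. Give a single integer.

Checking all 182 ordered pairs for relation 'overlapped-by'; matching pairs in alphabetical order:
(A, C): A overlapped-by C ✓
(A, K): A overlapped-by K ✓
(C, G): C overlapped-by G ✓
(C, V): C overlapped-by V ✓
(G, R): G overlapped-by R ✓
(H, C): H overlapped-by C ✓
(H, P): H overlapped-by P ✓
(K, C): K overlapped-by C ✓
(L, G): L overlapped-by G ✓
(L, V): L overlapped-by V ✓
(S, C): S overlapped-by C ✓
(S, G): S overlapped-by G ✓
(S, L): S overlapped-by L ✓
(U, A): U overlapped-by A ✓
(U, C): U overlapped-by C ✓
(U, H): U overlapped-by H ✓
(U, K): U overlapped-by K ✓
(U, S): U overlapped-by S ✓
(V, R): V overlapped-by R ✓
(W, H): W overlapped-by H ✓
(W, S): W overlapped-by S ✓
(W, U): W overlapped-by U ✓
(W, Z): W overlapped-by Z ✓
(Z, A): Z overlapped-by A ✓
... plus 2 further pairs not listed.
Count: 26.

26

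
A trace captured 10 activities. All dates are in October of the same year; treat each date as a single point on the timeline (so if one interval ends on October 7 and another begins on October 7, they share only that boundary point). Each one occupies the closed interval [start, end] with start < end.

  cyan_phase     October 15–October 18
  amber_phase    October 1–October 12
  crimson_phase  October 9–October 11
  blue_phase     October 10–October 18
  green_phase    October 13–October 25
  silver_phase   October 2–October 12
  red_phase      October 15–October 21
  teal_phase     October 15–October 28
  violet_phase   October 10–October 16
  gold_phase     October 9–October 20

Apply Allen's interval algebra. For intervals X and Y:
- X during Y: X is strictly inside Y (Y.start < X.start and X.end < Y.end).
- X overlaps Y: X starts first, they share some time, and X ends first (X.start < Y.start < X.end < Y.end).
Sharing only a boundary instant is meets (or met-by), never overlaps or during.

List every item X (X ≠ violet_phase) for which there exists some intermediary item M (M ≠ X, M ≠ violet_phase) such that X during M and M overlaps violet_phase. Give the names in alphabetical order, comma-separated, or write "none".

crimson_phase

Target violet_phase = [October 10, October 16].
Intermediaries M with M overlaps violet_phase: amber_phase, crimson_phase, silver_phase.
Via amber_phase — items with X during amber_phase: crimson_phase.
Via crimson_phase — items with X during crimson_phase: none.
Via silver_phase — items with X during silver_phase: crimson_phase.
Union: crimson_phase.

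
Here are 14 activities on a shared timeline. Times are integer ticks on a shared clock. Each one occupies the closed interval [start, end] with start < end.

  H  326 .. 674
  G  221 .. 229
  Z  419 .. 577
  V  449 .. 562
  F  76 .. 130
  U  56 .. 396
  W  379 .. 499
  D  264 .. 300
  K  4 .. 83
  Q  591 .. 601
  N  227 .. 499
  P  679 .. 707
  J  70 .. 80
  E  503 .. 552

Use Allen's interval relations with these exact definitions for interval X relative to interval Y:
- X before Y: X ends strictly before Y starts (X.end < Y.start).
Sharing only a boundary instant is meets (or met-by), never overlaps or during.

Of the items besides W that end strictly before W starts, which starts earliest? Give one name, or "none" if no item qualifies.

Target W = [379, 499].
D [264, 300] → before → candidate.
E [503, 552] → after → excluded.
F [76, 130] → before → candidate.
G [221, 229] → before → candidate.
H [326, 674] → contains → excluded.
J [70, 80] → before → candidate.
K [4, 83] → before → candidate.
N [227, 499] → finished-by → excluded.
P [679, 707] → after → excluded.
Q [591, 601] → after → excluded.
U [56, 396] → overlaps → excluded.
V [449, 562] → overlapped-by → excluded.
Z [419, 577] → overlapped-by → excluded.
Among candidates, earliest start is 4 → K.

K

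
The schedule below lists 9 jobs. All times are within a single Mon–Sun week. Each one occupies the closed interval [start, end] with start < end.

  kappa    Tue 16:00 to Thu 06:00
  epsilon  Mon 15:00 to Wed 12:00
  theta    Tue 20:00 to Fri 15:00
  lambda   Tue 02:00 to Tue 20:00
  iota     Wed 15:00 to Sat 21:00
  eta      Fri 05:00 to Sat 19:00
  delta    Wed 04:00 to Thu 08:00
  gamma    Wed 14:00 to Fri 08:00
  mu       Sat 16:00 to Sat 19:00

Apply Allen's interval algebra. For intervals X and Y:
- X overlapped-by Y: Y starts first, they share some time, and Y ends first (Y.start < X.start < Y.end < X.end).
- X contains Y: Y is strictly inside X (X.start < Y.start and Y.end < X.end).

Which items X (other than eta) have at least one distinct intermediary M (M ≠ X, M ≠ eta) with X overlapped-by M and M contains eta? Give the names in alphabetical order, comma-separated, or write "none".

none

Target eta = [Fri 05:00, Sat 19:00].
Intermediaries M with M contains eta: iota.
Via iota — items with X overlapped-by iota: none.
Union: none.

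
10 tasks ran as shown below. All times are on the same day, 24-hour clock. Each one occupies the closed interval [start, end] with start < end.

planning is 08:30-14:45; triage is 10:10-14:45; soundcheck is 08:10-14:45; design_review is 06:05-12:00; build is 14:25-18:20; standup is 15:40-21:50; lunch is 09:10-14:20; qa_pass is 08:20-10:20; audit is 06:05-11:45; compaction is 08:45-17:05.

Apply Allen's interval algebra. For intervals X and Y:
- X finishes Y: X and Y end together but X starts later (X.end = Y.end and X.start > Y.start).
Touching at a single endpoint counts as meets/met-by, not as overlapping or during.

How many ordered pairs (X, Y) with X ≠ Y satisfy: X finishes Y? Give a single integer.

Checking all 90 ordered pairs for relation 'finishes'; matching pairs in alphabetical order:
(planning, soundcheck): planning finishes soundcheck ✓
(triage, planning): triage finishes planning ✓
(triage, soundcheck): triage finishes soundcheck ✓
Count: 3.

3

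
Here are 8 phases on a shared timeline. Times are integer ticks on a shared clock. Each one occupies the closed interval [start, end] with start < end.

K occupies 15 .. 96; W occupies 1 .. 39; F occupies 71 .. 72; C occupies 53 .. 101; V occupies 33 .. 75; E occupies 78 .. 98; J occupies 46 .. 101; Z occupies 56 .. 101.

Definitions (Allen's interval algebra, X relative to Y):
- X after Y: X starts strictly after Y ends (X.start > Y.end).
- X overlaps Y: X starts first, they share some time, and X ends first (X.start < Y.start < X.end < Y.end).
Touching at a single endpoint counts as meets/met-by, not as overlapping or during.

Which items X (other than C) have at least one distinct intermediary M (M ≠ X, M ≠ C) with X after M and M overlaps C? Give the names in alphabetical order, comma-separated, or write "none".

Target C = [53, 101].
Intermediaries M with M overlaps C: K, V.
Via K — items with X after K: none.
Via V — items with X after V: E.
Union: E.

E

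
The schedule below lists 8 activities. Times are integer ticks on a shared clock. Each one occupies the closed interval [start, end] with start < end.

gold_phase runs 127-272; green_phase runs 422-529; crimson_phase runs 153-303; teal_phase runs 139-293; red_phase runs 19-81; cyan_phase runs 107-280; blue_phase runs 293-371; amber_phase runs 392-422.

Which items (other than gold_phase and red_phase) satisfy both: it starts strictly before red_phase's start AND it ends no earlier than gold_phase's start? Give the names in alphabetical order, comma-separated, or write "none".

Conditions: its start is strictly before red_phase's start (X.start < 19) AND its end is no earlier than gold_phase's start (X.end >= 127).
amber_phase: start 392 < 19? ✗; end 422 >= 127? ✓ → no.
blue_phase: start 293 < 19? ✗; end 371 >= 127? ✓ → no.
crimson_phase: start 153 < 19? ✗; end 303 >= 127? ✓ → no.
cyan_phase: start 107 < 19? ✗; end 280 >= 127? ✓ → no.
green_phase: start 422 < 19? ✗; end 529 >= 127? ✓ → no.
teal_phase: start 139 < 19? ✗; end 293 >= 127? ✓ → no.
Result: none.

none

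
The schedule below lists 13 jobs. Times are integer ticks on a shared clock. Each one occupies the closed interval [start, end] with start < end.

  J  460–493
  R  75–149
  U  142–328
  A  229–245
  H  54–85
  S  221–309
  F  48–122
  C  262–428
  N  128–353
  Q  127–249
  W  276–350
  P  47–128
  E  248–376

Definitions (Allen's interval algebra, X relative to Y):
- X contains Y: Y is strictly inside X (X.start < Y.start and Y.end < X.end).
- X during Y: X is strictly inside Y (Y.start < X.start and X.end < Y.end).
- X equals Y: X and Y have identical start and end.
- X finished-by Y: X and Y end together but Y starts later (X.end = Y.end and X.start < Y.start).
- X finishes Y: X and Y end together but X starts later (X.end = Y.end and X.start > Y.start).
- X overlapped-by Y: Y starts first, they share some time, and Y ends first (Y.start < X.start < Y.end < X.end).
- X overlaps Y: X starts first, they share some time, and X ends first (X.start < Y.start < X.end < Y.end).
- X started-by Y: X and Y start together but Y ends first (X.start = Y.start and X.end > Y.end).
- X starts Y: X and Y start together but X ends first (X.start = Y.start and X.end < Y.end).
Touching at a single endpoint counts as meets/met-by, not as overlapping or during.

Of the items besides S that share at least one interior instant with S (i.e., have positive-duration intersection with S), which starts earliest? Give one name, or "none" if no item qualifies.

Target S = [221, 309].
A [229, 245] → during → candidate.
C [262, 428] → overlapped-by → candidate.
E [248, 376] → overlapped-by → candidate.
F [48, 122] → before → excluded.
H [54, 85] → before → excluded.
J [460, 493] → after → excluded.
N [128, 353] → contains → candidate.
P [47, 128] → before → excluded.
Q [127, 249] → overlaps → candidate.
R [75, 149] → before → excluded.
U [142, 328] → contains → candidate.
W [276, 350] → overlapped-by → candidate.
Among candidates, earliest start is 127 → Q.

Q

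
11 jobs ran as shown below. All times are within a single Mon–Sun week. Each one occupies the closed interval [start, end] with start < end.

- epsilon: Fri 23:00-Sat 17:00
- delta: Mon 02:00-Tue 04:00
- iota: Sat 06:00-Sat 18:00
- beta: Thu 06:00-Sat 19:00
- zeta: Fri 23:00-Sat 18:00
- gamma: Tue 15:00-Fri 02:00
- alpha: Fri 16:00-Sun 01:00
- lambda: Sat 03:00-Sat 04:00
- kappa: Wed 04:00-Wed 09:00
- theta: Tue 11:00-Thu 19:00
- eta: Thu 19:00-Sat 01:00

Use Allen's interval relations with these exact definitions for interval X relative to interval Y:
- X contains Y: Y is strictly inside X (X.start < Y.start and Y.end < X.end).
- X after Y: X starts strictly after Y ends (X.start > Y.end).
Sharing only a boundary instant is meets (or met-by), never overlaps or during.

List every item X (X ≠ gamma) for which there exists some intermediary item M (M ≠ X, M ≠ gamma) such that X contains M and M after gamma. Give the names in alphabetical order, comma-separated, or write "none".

Target gamma = [Tue 15:00, Fri 02:00].
Intermediaries M with M after gamma: alpha, epsilon, iota, lambda, zeta.
Via alpha — items with X contains alpha: none.
Via epsilon — items with X contains epsilon: alpha, beta.
Via iota — items with X contains iota: alpha, beta.
Via lambda — items with X contains lambda: alpha, beta, epsilon, zeta.
Via zeta — items with X contains zeta: alpha, beta.
Union: alpha, beta, epsilon, zeta.

alpha, beta, epsilon, zeta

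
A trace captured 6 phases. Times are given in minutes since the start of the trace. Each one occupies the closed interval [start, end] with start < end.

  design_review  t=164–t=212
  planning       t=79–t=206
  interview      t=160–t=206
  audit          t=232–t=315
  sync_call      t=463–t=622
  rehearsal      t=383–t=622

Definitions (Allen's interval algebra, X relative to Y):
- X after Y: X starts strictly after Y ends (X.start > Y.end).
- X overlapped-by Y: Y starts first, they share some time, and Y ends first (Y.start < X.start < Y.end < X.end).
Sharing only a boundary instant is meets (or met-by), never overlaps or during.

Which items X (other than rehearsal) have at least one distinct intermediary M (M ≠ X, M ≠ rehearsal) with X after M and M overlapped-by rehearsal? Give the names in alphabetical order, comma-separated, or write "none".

Target rehearsal = [t=383, t=622].
Intermediaries M with M overlapped-by rehearsal: none.
Union: none.

none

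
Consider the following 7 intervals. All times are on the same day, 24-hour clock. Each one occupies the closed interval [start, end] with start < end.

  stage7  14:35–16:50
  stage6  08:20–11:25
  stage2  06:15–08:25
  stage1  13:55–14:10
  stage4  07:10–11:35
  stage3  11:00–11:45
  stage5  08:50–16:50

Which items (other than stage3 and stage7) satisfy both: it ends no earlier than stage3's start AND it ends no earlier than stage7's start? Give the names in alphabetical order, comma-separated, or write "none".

stage5

Conditions: its end is no earlier than stage3's start (X.end >= 11:00) AND its end is no earlier than stage7's start (X.end >= 14:35).
stage1: end 14:10 >= 11:00? ✓; end 14:10 >= 14:35? ✗ → no.
stage2: end 08:25 >= 11:00? ✗; end 08:25 >= 14:35? ✗ → no.
stage4: end 11:35 >= 11:00? ✓; end 11:35 >= 14:35? ✗ → no.
stage5: end 16:50 >= 11:00? ✓; end 16:50 >= 14:35? ✓ → yes.
stage6: end 11:25 >= 11:00? ✓; end 11:25 >= 14:35? ✗ → no.
Result: stage5.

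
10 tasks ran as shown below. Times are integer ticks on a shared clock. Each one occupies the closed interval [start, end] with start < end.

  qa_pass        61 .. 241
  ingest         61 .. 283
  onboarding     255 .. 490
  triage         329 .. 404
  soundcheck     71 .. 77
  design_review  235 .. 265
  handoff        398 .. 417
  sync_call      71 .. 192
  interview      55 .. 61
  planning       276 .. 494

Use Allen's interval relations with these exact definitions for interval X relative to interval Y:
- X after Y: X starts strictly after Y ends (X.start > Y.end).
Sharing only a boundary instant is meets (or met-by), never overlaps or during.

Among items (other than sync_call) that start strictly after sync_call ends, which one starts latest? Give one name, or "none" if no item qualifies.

Target sync_call = [71, 192].
design_review [235, 265] → after → candidate.
handoff [398, 417] → after → candidate.
ingest [61, 283] → contains → excluded.
interview [55, 61] → before → excluded.
onboarding [255, 490] → after → candidate.
planning [276, 494] → after → candidate.
qa_pass [61, 241] → contains → excluded.
soundcheck [71, 77] → starts → excluded.
triage [329, 404] → after → candidate.
Among candidates, latest start is 398 → handoff.

handoff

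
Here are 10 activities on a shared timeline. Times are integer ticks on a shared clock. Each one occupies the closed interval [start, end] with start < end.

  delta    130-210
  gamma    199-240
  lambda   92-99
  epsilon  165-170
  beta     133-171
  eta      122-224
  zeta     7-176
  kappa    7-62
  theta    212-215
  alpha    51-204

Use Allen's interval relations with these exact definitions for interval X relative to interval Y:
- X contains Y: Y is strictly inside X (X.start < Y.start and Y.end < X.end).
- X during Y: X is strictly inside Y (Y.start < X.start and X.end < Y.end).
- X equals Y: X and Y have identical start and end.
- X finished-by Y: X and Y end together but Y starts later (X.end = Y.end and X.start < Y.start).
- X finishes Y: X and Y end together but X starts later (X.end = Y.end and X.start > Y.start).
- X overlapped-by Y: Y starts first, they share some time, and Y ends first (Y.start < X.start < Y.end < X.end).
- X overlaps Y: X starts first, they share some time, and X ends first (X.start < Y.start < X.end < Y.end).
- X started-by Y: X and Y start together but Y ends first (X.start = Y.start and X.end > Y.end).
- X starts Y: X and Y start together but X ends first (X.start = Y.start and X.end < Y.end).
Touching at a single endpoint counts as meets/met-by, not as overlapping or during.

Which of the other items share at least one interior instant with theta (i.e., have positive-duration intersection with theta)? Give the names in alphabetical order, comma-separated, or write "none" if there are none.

Target theta = [212, 215].
alpha [51, 204] → before → no.
beta [133, 171] → before → no.
delta [130, 210] → before → no.
epsilon [165, 170] → before → no.
eta [122, 224] → contains → yes.
gamma [199, 240] → contains → yes.
kappa [7, 62] → before → no.
lambda [92, 99] → before → no.
zeta [7, 176] → before → no.
Result: eta, gamma.

eta, gamma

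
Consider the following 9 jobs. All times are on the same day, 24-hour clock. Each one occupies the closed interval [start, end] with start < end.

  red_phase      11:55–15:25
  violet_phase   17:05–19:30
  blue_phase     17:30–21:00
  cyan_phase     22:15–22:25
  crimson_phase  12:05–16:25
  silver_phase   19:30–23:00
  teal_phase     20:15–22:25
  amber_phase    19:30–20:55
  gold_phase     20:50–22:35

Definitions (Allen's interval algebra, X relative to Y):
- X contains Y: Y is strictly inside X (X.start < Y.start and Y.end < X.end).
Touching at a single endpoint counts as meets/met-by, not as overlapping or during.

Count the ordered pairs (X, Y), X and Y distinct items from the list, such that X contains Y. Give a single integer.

5

Checking all 72 ordered pairs for relation 'contains'; matching pairs in alphabetical order:
(blue_phase, amber_phase): blue_phase contains amber_phase ✓
(gold_phase, cyan_phase): gold_phase contains cyan_phase ✓
(silver_phase, cyan_phase): silver_phase contains cyan_phase ✓
(silver_phase, gold_phase): silver_phase contains gold_phase ✓
(silver_phase, teal_phase): silver_phase contains teal_phase ✓
Count: 5.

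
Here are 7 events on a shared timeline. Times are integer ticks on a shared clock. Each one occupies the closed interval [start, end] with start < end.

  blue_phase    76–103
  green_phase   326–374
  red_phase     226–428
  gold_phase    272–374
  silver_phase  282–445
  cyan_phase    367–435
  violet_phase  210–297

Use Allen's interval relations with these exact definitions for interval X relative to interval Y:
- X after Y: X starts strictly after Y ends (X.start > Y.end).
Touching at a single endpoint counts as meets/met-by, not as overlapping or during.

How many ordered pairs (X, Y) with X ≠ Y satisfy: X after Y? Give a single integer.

Checking all 42 ordered pairs for relation 'after'; matching pairs in alphabetical order:
(cyan_phase, blue_phase): cyan_phase after blue_phase ✓
(cyan_phase, violet_phase): cyan_phase after violet_phase ✓
(gold_phase, blue_phase): gold_phase after blue_phase ✓
(green_phase, blue_phase): green_phase after blue_phase ✓
(green_phase, violet_phase): green_phase after violet_phase ✓
(red_phase, blue_phase): red_phase after blue_phase ✓
(silver_phase, blue_phase): silver_phase after blue_phase ✓
(violet_phase, blue_phase): violet_phase after blue_phase ✓
Count: 8.

8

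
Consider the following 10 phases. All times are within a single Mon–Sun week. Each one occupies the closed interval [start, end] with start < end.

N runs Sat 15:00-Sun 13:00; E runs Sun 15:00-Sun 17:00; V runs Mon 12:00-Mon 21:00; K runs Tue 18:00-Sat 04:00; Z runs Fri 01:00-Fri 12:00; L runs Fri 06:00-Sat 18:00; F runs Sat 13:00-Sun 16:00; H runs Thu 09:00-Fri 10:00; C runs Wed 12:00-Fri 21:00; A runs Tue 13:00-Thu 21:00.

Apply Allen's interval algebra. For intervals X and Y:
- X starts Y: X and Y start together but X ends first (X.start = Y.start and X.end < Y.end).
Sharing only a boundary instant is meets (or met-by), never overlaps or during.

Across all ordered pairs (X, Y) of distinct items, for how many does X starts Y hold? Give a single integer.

0

Checking all 90 ordered pairs for relation 'starts'; matching pairs in alphabetical order:
No pair satisfies it.
Count: 0.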